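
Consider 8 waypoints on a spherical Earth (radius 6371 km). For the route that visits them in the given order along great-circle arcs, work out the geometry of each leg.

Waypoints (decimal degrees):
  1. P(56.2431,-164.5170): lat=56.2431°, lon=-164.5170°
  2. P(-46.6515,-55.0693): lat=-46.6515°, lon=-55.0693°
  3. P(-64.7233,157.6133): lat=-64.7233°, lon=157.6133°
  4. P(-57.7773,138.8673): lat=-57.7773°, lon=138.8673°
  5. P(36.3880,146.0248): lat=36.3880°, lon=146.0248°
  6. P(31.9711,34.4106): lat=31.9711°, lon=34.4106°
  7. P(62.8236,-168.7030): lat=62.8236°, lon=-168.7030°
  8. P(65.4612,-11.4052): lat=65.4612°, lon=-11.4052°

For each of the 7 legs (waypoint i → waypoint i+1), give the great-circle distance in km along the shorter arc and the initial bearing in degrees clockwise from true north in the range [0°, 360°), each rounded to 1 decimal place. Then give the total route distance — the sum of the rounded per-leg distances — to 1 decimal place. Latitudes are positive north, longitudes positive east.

Leg 1: dist=15235.9 km, bearing=108.3°
Leg 2: dist=7310.0 km, bearing=194.6°
Leg 3: dist=1257.5 km, bearing=299.1°
Leg 4: dist=10492.1 km, bearing=5.8°
Leg 5: dist=9608.7 km, bearing=307.8°
Leg 6: dist=9275.3 km, bearing=10.4°
Leg 7: dist=5630.3 km, bearing=12.0°
Total: 58809.8 km

Leg 1: φ1=0.9816273, φ2=-0.8142223, Δφ=-1.7958496, Δλ=1.9102227 rad; a=sin²(Δφ/2)+cosφ1·cosφ2·sin²(Δλ/2)=0.8657927141; c=2·atan2(√a, √(1-a))=2.391440913; dist=6371·c=15235.870 ≈ 15235.9 km; running total=15235.9 km
Leg 1 bearing: y=sinΔλ·cosφ2=0.64727020, x=cosφ1·sinφ2-sinφ1·cosφ2·cosΔλ=-0.21406551; θ=atan2(y, x)=108.3001° ≈ 108.3°
Leg 2: φ1=-0.8142223, φ2=-1.1296347, Δφ=-0.3154124, Δλ=3.7120116 rad; a=sin²(Δφ/2)+cosφ1·cosφ2·sin²(Δλ/2)=0.2945637678; c=2·atan2(√a, √(1-a))=1.147385499; dist=6371·c=7309.993 ≈ 7310.0 km; running total=22545.9 km
Leg 2 bearing: y=sinΔλ·cosφ2=-0.23056818, x=cosφ1·sinφ2-sinφ1·cosφ2·cosΔλ=-0.88205563; θ=atan2(y, x)=-165.3507° <0 so +360° → 194.6493° ≈ 194.6°
Leg 3: φ1=-1.1296347, φ2=-1.0084041, Δφ=0.1212306, Δλ=-0.3271794 rad; a=sin²(Δφ/2)+cosφ1·cosφ2·sin²(Δλ/2)=0.0097085303; c=2·atan2(√a, √(1-a))=0.197384017; dist=6371·c=1257.534 ≈ 1257.5 km; running total=23803.4 km
Leg 3 bearing: y=sinΔλ·cosφ2=-0.17135997, x=cosφ1·sinφ2-sinφ1·cosφ2·cosΔλ=0.09535650; θ=atan2(y, x)=-60.9054° <0 so +360° → 299.0946° ≈ 299.1°
Leg 4: φ1=-1.0084041, φ2=0.6350904, Δφ=1.6434945, Δλ=0.1249219 rad; a=sin²(Δφ/2)+cosφ1·cosφ2·sin²(Δλ/2)=0.5379895581; c=2·atan2(√a, √(1-a))=1.646848736; dist=6371·c=10492.073 ≈ 10492.1 km; running total=34295.5 km
Leg 4 bearing: y=sinΔλ·cosφ2=0.10030306, x=cosφ1·sinφ2-sinφ1·cosφ2·cosΔλ=0.99205165; θ=atan2(y, x)=5.7734° ≈ 5.8°
Leg 5: φ1=0.6350904, φ2=0.5580010, Δφ=-0.0770894, Δλ=-1.9480353 rad; a=sin²(Δφ/2)+cosφ1·cosφ2·sin²(Δλ/2)=0.4687160091; c=2·atan2(√a, √(1-a))=1.508187450; dist=6371·c=9608.662 ≈ 9608.7 km; running total=43904.2 km
Leg 5 bearing: y=sinΔλ·cosφ2=-0.78866618, x=cosφ1·sinφ2-sinφ1·cosφ2·cosΔλ=0.61162971; θ=atan2(y, x)=-52.2056° <0 so +360° → 307.7944° ≈ 307.8°
Leg 6: φ1=0.5580010, φ2=1.0964787, Δφ=0.5384777, Δλ=-3.5450011 rad; a=sin²(Δφ/2)+cosφ1·cosφ2·sin²(Δλ/2)=0.4426564470; c=2·atan2(√a, √(1-a))=1.455856305; dist=6371·c=9275.261 ≈ 9275.3 km; running total=53179.5 km
Leg 6 bearing: y=sinΔλ·cosφ2=0.17929245, x=cosφ1·sinφ2-sinφ1·cosφ2·cosΔλ=0.97708806; θ=atan2(y, x)=10.3979° ≈ 10.4°
Leg 7: φ1=1.0964787, φ2=1.1425135, Δφ=0.0460348, Δλ=2.7453645 rad; a=sin²(Δφ/2)+cosφ1·cosφ2·sin²(Δλ/2)=0.1828665095; c=2·atan2(√a, √(1-a))=0.883736314; dist=6371·c=5630.284 ≈ 5630.3 km; running total=58809.8 km
Leg 7 bearing: y=sinΔλ·cosφ2=0.16028510, x=cosφ1·sinφ2-sinφ1·cosφ2·cosΔλ=0.75631613; θ=atan2(y, x)=11.9656° ≈ 12.0°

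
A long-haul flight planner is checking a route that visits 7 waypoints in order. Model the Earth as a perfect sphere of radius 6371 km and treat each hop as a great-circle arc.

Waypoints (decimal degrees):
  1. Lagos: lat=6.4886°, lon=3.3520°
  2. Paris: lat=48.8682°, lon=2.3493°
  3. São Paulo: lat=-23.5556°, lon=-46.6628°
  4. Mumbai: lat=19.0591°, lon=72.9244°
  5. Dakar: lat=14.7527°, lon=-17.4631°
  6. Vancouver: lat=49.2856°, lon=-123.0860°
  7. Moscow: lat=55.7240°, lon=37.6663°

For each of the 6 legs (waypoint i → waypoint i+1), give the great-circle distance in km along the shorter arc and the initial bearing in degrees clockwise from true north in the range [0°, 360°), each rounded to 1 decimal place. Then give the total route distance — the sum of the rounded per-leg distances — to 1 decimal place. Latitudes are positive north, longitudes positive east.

Leg 1: dist=4713.3 km, bearing=359.0°
Leg 2: dist=9404.7 km, bearing=224.0°
Leg 3: dist=13781.3 km, bearing=82.2°
Leg 4: dist=9516.7 km, bearing=284.1°
Leg 5: dist=9860.1 km, bearing=321.1°
Leg 6: dist=8202.7 km, bearing=11.1°
Total: 55478.8 km

Leg 1: φ1=0.1132474, φ2=0.8529110, Δφ=0.7396636, Δλ=-0.0175004 rad; a=sin²(Δφ/2)+cosφ1·cosφ2·sin²(Δλ/2)=0.1307023522; c=2·atan2(√a, √(1-a))=0.739812024; dist=6371·c=4713.342 ≈ 4713.3 km; running total=4713.3 km
Leg 1 bearing: y=sinΔλ·cosφ2=-0.01151107, x=cosφ1·sinφ2-sinφ1·cosφ2·cosΔλ=0.67405080; θ=atan2(y, x)=-0.9784° <0 so +360° → 359.0216° ≈ 359.0°
Leg 2: φ1=0.8529110, φ2=-0.4111228, Δφ=-1.2640338, Δλ=-0.8554225 rad; a=sin²(Δφ/2)+cosφ1·cosφ2·sin²(Δλ/2)=0.4527560723; c=2·atan2(√a, √(1-a))=1.476167306; dist=6371·c=9404.662 ≈ 9404.7 km; running total=14118.0 km
Leg 2 bearing: y=sinΔλ·cosφ2=-0.69194865, x=cosφ1·sinφ2-sinφ1·cosφ2·cosΔλ=-0.71573676; θ=atan2(y, x)=-135.9681° <0 so +360° → 224.0319° ≈ 224.0°
Leg 3: φ1=-0.4111228, φ2=0.3326440, Δφ=0.7437668, Δλ=2.0871904 rad; a=sin²(Δφ/2)+cosφ1·cosφ2·sin²(Δλ/2)=0.7791467639; c=2·atan2(√a, √(1-a))=2.163123826; dist=6371·c=13781.262 ≈ 13781.3 km; running total=27899.3 km
Leg 3 bearing: y=sinΔλ·cosφ2=0.82193545, x=cosφ1·sinφ2-sinφ1·cosφ2·cosΔλ=0.11282928; θ=atan2(y, x)=82.1837° ≈ 82.2°
Leg 4: φ1=0.3326440, φ2=0.2574832, Δφ=-0.0751609, Δλ=-1.5775595 rad; a=sin²(Δφ/2)+cosφ1·cosφ2·sin²(Δλ/2)=0.4615140980; c=2·atan2(√a, √(1-a))=1.493748314; dist=6371·c=9516.671 ≈ 9516.7 km; running total=37416.0 km
Leg 4 bearing: y=sinΔλ·cosφ2=-0.96701182, x=cosφ1·sinφ2-sinφ1·cosφ2·cosΔλ=0.24282396; θ=atan2(y, x)=-75.9040° <0 so +360° → 284.0960° ≈ 284.1°
Leg 5: φ1=0.2574832, φ2=0.8601960, Δφ=0.6027128, Δλ=-1.8434674 rad; a=sin²(Δφ/2)+cosφ1·cosφ2·sin²(Δλ/2)=0.4884291277; c=2·atan2(√a, √(1-a))=1.547652516; dist=6371·c=9860.094 ≈ 9860.1 km; running total=47276.1 km
Leg 5 bearing: y=sinΔλ·cosφ2=-0.62819011, x=cosφ1·sinφ2-sinφ1·cosφ2·cosΔλ=0.77771566; θ=atan2(y, x)=-38.9291° <0 so +360° → 321.0709° ≈ 321.1°
Leg 6: φ1=0.8601960, φ2=0.9725673, Δφ=0.1123713, Δλ=2.8056569 rad; a=sin²(Δφ/2)+cosφ1·cosφ2·sin²(Δλ/2)=0.3602423704; c=2·atan2(√a, √(1-a))=1.287507119; dist=6371·c=8202.708 ≈ 8202.7 km; running total=55478.8 km
Leg 6 bearing: y=sinΔλ·cosφ2=0.18565382, x=cosφ1·sinφ2-sinφ1·cosφ2·cosΔλ=0.94202117; θ=atan2(y, x)=11.1490° ≈ 11.1°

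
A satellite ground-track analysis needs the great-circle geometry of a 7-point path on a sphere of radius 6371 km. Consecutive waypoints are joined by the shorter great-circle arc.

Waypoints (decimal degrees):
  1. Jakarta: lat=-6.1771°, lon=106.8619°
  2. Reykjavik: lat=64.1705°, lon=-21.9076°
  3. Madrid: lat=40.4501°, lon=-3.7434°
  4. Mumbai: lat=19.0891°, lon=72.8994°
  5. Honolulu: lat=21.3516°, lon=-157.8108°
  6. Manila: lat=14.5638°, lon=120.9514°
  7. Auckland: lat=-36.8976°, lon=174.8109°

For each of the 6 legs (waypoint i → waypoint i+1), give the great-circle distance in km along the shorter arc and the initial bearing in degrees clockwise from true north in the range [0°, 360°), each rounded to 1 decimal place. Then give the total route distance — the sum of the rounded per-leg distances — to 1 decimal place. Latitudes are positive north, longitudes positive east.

Leg 1: dist=12409.2 km, bearing=338.6°
Leg 2: dist=2888.1 km, bearing=147.2°
Leg 3: dist=7535.8 km, bearing=83.3°
Leg 4: dist=12897.9 km, bearing=53.3°
Leg 5: dist=8536.4 km, bearing=280.7°
Leg 6: dist=8029.5 km, bearing=137.3°
Total: 52296.9 km

Leg 1: φ1=-0.1078107, φ2=1.1199865, Δφ=1.2277972, Δλ=-2.2474518 rad; a=sin²(Δφ/2)+cosφ1·cosφ2·sin²(Δλ/2)=0.6840475291; c=2·atan2(√a, √(1-a))=1.947755723; dist=6371·c=12409.152 ≈ 12409.2 km; running total=12409.2 km
Leg 1 bearing: y=sinΔλ·cosφ2=-0.33969862, x=cosφ1·sinφ2-sinφ1·cosφ2·cosΔλ=0.86551192; θ=atan2(y, x)=-21.4292° <0 so +360° → 338.5708° ≈ 338.6°
Leg 2: φ1=1.1199865, φ2=0.7059874, Δφ=-0.4139991, Δλ=0.3170251 rad; a=sin²(Δφ/2)+cosφ1·cosφ2·sin²(Δλ/2)=0.0505013773; c=2·atan2(√a, √(1-a))=0.453321853; dist=6371·c=2888.114 ≈ 2888.1 km; running total=15297.3 km
Leg 2 bearing: y=sinΔλ·cosφ2=0.23722617, x=cosφ1·sinφ2-sinφ1·cosφ2·cosΔλ=-0.36814086; θ=atan2(y, x)=147.2027° ≈ 147.2°
Leg 3: φ1=0.7059874, φ2=0.3331676, Δφ=-0.3728198, Δλ=1.3376692 rad; a=sin²(Δφ/2)+cosφ1·cosφ2·sin²(Δλ/2)=0.3108444876; c=2·atan2(√a, √(1-a))=1.182825293; dist=6371·c=7535.780 ≈ 7535.8 km; running total=22833.1 km
Leg 3 bearing: y=sinΔλ·cosφ2=0.91944739, x=cosφ1·sinφ2-sinφ1·cosφ2·cosΔλ=0.10722533; θ=atan2(y, x)=83.3483° ≈ 83.3°
Leg 4: φ1=0.3331676, φ2=0.3726557, Δφ=0.0394881, Δλ=-4.0266526 rad; a=sin²(Δφ/2)+cosφ1·cosφ2·sin²(Δλ/2)=0.7191384873; c=2·atan2(√a, √(1-a))=2.024477159; dist=6371·c=12897.944 ≈ 12897.9 km; running total=35731.0 km
Leg 4 bearing: y=sinΔλ·cosφ2=0.72083169, x=cosφ1·sinφ2-sinφ1·cosφ2·cosΔλ=0.53694968; θ=atan2(y, x)=53.3175° ≈ 53.3°
Leg 5: φ1=0.3726557, φ2=0.2541863, Δφ=-0.1184695, Δλ=4.8653182 rad; a=sin²(Δφ/2)+cosφ1·cosφ2·sin²(Δλ/2)=0.3855636228; c=2·atan2(√a, √(1-a))=1.339876785; dist=6371·c=8536.355 ≈ 8536.4 km; running total=44267.4 km
Leg 5 bearing: y=sinΔλ·cosφ2=-0.95657234, x=cosφ1·sinφ2-sinφ1·cosφ2·cosΔλ=0.18051765; θ=atan2(y, x)=-79.3132° <0 so +360° → 280.6868° ≈ 280.7°
Leg 6: φ1=0.2541863, φ2=-0.6439846, Δφ=-0.8981709, Δλ=0.9400256 rad; a=sin²(Δφ/2)+cosφ1·cosφ2·sin²(Δλ/2)=0.3472419842; c=2·atan2(√a, √(1-a))=1.260316001; dist=6371·c=8029.473 ≈ 8029.5 km; running total=52296.9 km
Leg 6 bearing: y=sinΔλ·cosφ2=0.64582421, x=cosφ1·sinφ2-sinφ1·cosφ2·cosΔλ=-0.69969353; θ=atan2(y, x)=137.2927° ≈ 137.3°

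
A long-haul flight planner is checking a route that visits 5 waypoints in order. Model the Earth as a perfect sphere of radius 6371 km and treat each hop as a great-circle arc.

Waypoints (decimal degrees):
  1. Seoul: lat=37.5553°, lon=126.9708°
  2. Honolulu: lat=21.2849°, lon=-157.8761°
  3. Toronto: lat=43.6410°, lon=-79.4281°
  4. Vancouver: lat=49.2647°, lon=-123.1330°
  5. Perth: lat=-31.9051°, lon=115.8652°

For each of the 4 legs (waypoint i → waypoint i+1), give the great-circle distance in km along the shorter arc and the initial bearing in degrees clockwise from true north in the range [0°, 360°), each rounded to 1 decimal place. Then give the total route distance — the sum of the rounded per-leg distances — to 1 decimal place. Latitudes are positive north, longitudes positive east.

Leg 1: φ1=0.6554636, φ2=0.3714916, Δφ=-0.2839721, Δλ=-4.9715163 rad; a=sin²(Δφ/2)+cosφ1·cosφ2·sin²(Δλ/2)=0.2947294607; c=2·atan2(√a, √(1-a))=1.147748953; dist=6371·c=7312.309 ≈ 7312.3 km; running total=7312.3 km
Leg 1 bearing: y=sinΔλ·cosφ2=0.90067826, x=cosφ1·sinφ2-sinφ1·cosφ2·cosΔλ=0.14224871; θ=atan2(y, x)=81.0251° ≈ 81.0°
Leg 2: φ1=0.3714916, φ2=0.7616791, Δφ=0.3901876, Δλ=1.3691759 rad; a=sin²(Δφ/2)+cosφ1·cosφ2·sin²(Δλ/2)=0.3072199657; c=2·atan2(√a, √(1-a))=1.174981581; dist=6371·c=7485.808 ≈ 7485.8 km; running total=14798.1 km
Leg 2 bearing: y=sinΔλ·cosφ2=0.70901891, x=cosφ1·sinφ2-sinφ1·cosφ2·cosΔλ=0.59045374; θ=atan2(y, x)=50.2133° ≈ 50.2°
Leg 3: φ1=0.7616791, φ2=0.8598312, Δφ=0.0981521, Δλ=-0.7627944 rad; a=sin²(Δφ/2)+cosφ1·cosφ2·sin²(Δλ/2)=0.0678344893; c=2·atan2(√a, √(1-a))=0.526977659; dist=6371·c=3357.375 ≈ 3357.4 km; running total=18155.5 km
Leg 3 bearing: y=sinΔλ·cosφ2=-0.45088628, x=cosφ1·sinφ2-sinφ1·cosφ2·cosΔλ=0.22278565; θ=atan2(y, x)=-63.7057° <0 so +360° → 296.2943° ≈ 296.3°
Leg 4: φ1=0.8598312, φ2=-0.5568490, Δφ=-1.4166803, Δλ=4.1713055 rad; a=sin²(Δφ/2)+cosφ1·cosφ2·sin²(Δλ/2)=0.8429036148; c=2·atan2(√a, √(1-a))=2.326508609; dist=6371·c=14822.186 ≈ 14822.2 km; running total=32977.7 km
Leg 4 bearing: y=sinΔλ·cosφ2=-0.72765671, x=cosφ1·sinφ2-sinφ1·cosφ2·cosΔλ=-0.01357032; θ=atan2(y, x)=-91.0684° <0 so +360° → 268.9316° ≈ 268.9°

Leg 1: dist=7312.3 km, bearing=81.0°
Leg 2: dist=7485.8 km, bearing=50.2°
Leg 3: dist=3357.4 km, bearing=296.3°
Leg 4: dist=14822.2 km, bearing=268.9°
Total: 32977.7 km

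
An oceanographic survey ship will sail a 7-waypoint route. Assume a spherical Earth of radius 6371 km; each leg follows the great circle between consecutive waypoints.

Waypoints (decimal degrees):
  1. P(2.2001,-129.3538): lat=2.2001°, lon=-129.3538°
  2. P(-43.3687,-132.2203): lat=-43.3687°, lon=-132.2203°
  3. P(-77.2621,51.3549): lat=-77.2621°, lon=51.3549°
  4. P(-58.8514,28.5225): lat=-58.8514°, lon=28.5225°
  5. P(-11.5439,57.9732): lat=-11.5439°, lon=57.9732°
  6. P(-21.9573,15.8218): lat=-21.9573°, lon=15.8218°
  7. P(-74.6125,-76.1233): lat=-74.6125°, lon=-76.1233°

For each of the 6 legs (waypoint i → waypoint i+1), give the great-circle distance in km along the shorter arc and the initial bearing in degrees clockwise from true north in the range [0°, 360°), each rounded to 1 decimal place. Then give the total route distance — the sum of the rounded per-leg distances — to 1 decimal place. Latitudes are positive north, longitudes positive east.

Leg 1: φ1=0.0383990, φ2=-0.7569266, Δφ=-0.7953256, Δλ=-0.0500299 rad; a=sin²(Δφ/2)+cosφ1·cosφ2·sin²(Δλ/2)=0.1504283076; c=2·atan2(√a, √(1-a))=0.796597627; dist=6371·c=5075.123 ≈ 5075.1 km; running total=5075.1 km
Leg 1 bearing: y=sinΔλ·cosφ2=-0.03635403, x=cosφ1·sinφ2-sinφ1·cosφ2·cosΔλ=-0.71405666; θ=atan2(y, x)=-177.0855° <0 so +360° → 182.9145° ≈ 182.9°
Leg 2: φ1=-0.7569266, φ2=-1.3484780, Δφ=-0.5915514, Δλ=3.2039917 rad; a=sin²(Δφ/2)+cosφ1·cosφ2·sin²(Δλ/2)=0.2450920046; c=2·atan2(√a, √(1-a))=1.035825444; dist=6371·c=6599.244 ≈ 6599.2 km; running total=11674.3 km
Leg 2 bearing: y=sinΔλ·cosφ2=-0.01374952, x=cosφ1·sinφ2-sinφ1·cosφ2·cosΔλ=-0.86017359; θ=atan2(y, x)=-179.0842° <0 so +360° → 180.9158° ≈ 180.9°
Leg 3: φ1=-1.3484780, φ2=-1.0271507, Δφ=0.3213273, Δλ=-0.3985006 rad; a=sin²(Δφ/2)+cosφ1·cosφ2·sin²(Δλ/2)=0.0300597850; c=2·atan2(√a, √(1-a))=0.348516318; dist=6371·c=2220.397 ≈ 2220.4 km; running total=13894.7 km
Leg 3 bearing: y=sinΔλ·cosφ2=-0.20071572, x=cosφ1·sinφ2-sinφ1·cosφ2·cosΔλ=0.27629328; θ=atan2(y, x)=-35.9969° <0 so +360° → 324.0031° ≈ 324.0°
Leg 4: φ1=-1.0271507, φ2=-0.2014791, Δφ=0.8256716, Δλ=0.5140117 rad; a=sin²(Δφ/2)+cosφ1·cosφ2·sin²(Δλ/2)=0.1937126012; c=2·atan2(√a, √(1-a))=0.911482296; dist=6371·c=5807.054 ≈ 5807.1 km; running total=19701.8 km
Leg 4 bearing: y=sinΔλ·cosφ2=0.48172872, x=cosφ1·sinφ2-sinφ1·cosφ2·cosΔλ=0.62664947; θ=atan2(y, x)=37.5508° ≈ 37.6°
Leg 5: φ1=-0.2014791, φ2=-0.3832272, Δφ=-0.1817481, Δλ=-0.7356807 rad; a=sin²(Δφ/2)+cosφ1·cosφ2·sin²(Δλ/2)=0.1257422891; c=2·atan2(√a, √(1-a))=0.724975872; dist=6371·c=4618.821 ≈ 4618.8 km; running total=24320.6 km
Leg 5 bearing: y=sinΔλ·cosφ2=-0.62241283, x=cosφ1·sinφ2-sinφ1·cosφ2·cosΔλ=-0.22875082; θ=atan2(y, x)=-110.1795° <0 so +360° → 249.8205° ≈ 249.8°
Leg 6: φ1=-0.3832272, φ2=-1.3022338, Δφ=-0.9190066, Δλ=-1.6047447 rad; a=sin²(Δφ/2)+cosφ1·cosφ2·sin²(Δλ/2)=0.3239205849; c=2·atan2(√a, √(1-a))=1.210919631; dist=6371·c=7714.769 ≈ 7714.8 km; running total=32035.4 km
Leg 6 bearing: y=sinΔλ·cosφ2=-0.26519289, x=cosφ1·sinφ2-sinφ1·cosφ2·cosΔλ=-0.89758392; θ=atan2(y, x)=-163.5401° <0 so +360° → 196.4599° ≈ 196.5°

Leg 1: dist=5075.1 km, bearing=182.9°
Leg 2: dist=6599.2 km, bearing=180.9°
Leg 3: dist=2220.4 km, bearing=324.0°
Leg 4: dist=5807.1 km, bearing=37.6°
Leg 5: dist=4618.8 km, bearing=249.8°
Leg 6: dist=7714.8 km, bearing=196.5°
Total: 32035.4 km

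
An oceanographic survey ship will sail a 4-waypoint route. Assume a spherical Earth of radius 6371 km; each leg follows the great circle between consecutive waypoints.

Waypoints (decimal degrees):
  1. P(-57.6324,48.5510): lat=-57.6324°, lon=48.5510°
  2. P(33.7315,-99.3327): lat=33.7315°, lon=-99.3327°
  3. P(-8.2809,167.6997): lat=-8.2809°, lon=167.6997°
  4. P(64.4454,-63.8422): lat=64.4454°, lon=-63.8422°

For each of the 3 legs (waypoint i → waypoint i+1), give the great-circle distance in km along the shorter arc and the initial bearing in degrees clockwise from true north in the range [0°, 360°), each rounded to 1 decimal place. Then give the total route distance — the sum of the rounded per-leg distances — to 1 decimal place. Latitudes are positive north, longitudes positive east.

Leg 1: φ1=-1.0058751, φ2=0.5887257, Δφ=1.5946009, Δλ=-2.5810575 rad; a=sin²(Δφ/2)+cosφ1·cosφ2·sin²(Δλ/2)=0.9230577429; c=2·atan2(√a, √(1-a))=2.579450876; dist=6371·c=16433.682 ≈ 16433.7 km; running total=16433.7 km
Leg 1 bearing: y=sinΔλ·cosφ2=-0.44213748, x=cosφ1·sinφ2-sinφ1·cosφ2·cosΔλ=-0.29766262; θ=atan2(y, x)=-123.9498° <0 so +360° → 236.0502° ≈ 236.1°
Leg 2: φ1=0.5887257, φ2=-0.1445290, Δφ=-0.7332547, Δλ=4.6605946 rad; a=sin²(Δφ/2)+cosφ1·cosφ2·sin²(Δλ/2)=0.5612923304; c=2·atan2(√a, √(1-a))=1.693690096; dist=6371·c=10790.500 ≈ 10790.5 km; running total=27224.2 km
Leg 2 bearing: y=sinΔλ·cosφ2=-0.98824681, x=cosφ1·sinφ2-sinφ1·cosφ2·cosΔλ=-0.09133042; θ=atan2(y, x)=-95.2801° <0 so +360° → 264.7199° ≈ 264.7°
Leg 3: φ1=-0.1445290, φ2=1.1247844, Δφ=1.2693134, Δλ=-4.0411685 rad; a=sin²(Δφ/2)+cosφ1·cosφ2·sin²(Δλ/2)=0.6977137552; c=2·atan2(√a, √(1-a))=1.977329577; dist=6371·c=12597.567 ≈ 12597.6 km; running total=39821.8 km
Leg 3 bearing: y=sinΔλ·cosφ2=0.33779077, x=cosφ1·sinφ2-sinφ1·cosφ2·cosΔλ=0.85412791; θ=atan2(y, x)=21.5778° ≈ 21.6°

Leg 1: dist=16433.7 km, bearing=236.1°
Leg 2: dist=10790.5 km, bearing=264.7°
Leg 3: dist=12597.6 km, bearing=21.6°
Total: 39821.8 km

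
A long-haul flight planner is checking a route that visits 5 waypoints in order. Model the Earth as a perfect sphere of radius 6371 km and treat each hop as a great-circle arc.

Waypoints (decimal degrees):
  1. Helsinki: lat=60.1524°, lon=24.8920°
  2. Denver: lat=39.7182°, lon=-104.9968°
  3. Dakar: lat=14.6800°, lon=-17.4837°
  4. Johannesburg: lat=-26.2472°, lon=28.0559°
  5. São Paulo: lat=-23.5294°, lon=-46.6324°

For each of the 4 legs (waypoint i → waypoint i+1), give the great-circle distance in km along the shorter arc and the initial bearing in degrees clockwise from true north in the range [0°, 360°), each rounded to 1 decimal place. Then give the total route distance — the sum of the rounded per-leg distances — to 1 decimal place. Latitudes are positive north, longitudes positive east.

Leg 1: φ1=1.0498574, φ2=0.6932134, Δφ=-0.3566441, Δλ=-2.2669872 rad; a=sin²(Δφ/2)+cosφ1·cosφ2·sin²(Δλ/2)=0.3456284596; c=2·atan2(√a, √(1-a))=1.256925058; dist=6371·c=8007.870 ≈ 8007.9 km; running total=8007.9 km
Leg 1 bearing: y=sinΔλ·cosφ2=-0.59019727, x=cosφ1·sinφ2-sinφ1·cosφ2·cosΔλ=0.74588531; θ=atan2(y, x)=-38.3535° <0 so +360° → 321.6465° ≈ 321.6°
Leg 2: φ1=0.6932134, φ2=0.2562143, Δφ=-0.4369990, Δλ=1.5273917 rad; a=sin²(Δφ/2)+cosφ1·cosφ2·sin²(Δλ/2)=0.4028873433; c=2·atan2(√a, √(1-a))=1.375328664; dist=6371·c=8762.219 ≈ 8762.2 km; running total=16770.1 km
Leg 2 bearing: y=sinΔλ·cosφ2=0.96644519, x=cosφ1·sinφ2-sinφ1·cosφ2·cosΔλ=0.16810780; θ=atan2(y, x)=80.1324° ≈ 80.1°
Leg 3: φ1=0.2562143, φ2=-0.4581001, Δφ=-0.7143144, Δλ=0.7948160 rad; a=sin²(Δφ/2)+cosφ1·cosφ2·sin²(Δλ/2)=0.2521906552; c=2·atan2(√a, √(1-a))=1.052249307; dist=6371·c=6703.880 ≈ 6703.9 km; running total=23474.0 km
Leg 3 bearing: y=sinΔλ·cosφ2=0.64014463, x=cosφ1·sinφ2-sinφ1·cosφ2·cosΔλ=-0.58700678; θ=atan2(y, x)=132.5205° ≈ 132.5°
Leg 4: φ1=-0.4581001, φ2=-0.4106655, Δφ=0.0474346, Δλ=-1.3035567 rad; a=sin²(Δφ/2)+cosφ1·cosφ2·sin²(Δλ/2)=0.3031482552; c=2·atan2(√a, √(1-a))=1.166139322; dist=6371·c=7429.474 ≈ 7429.5 km; running total=30903.5 km
Leg 4 bearing: y=sinΔλ·cosφ2=-0.88431020, x=cosφ1·sinφ2-sinφ1·cosφ2·cosΔλ=-0.25098412; θ=atan2(y, x)=-105.8450° <0 so +360° → 254.1550° ≈ 254.2°

Leg 1: dist=8007.9 km, bearing=321.6°
Leg 2: dist=8762.2 km, bearing=80.1°
Leg 3: dist=6703.9 km, bearing=132.5°
Leg 4: dist=7429.5 km, bearing=254.2°
Total: 30903.5 km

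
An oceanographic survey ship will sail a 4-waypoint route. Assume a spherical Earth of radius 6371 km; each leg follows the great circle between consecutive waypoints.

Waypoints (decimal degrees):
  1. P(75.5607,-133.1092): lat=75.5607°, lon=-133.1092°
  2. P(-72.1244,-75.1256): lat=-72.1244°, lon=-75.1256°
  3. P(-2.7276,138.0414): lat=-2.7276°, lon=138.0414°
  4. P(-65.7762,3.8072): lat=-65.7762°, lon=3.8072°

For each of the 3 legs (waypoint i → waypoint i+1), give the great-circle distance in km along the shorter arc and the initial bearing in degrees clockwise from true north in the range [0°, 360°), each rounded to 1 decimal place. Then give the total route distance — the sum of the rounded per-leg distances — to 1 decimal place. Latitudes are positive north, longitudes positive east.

Leg 1: φ1=1.3187830, φ2=-1.2588083, Δφ=-2.5775913, Δλ=1.0120047 rad; a=sin²(Δφ/2)+cosφ1·cosφ2·sin²(Δλ/2)=0.9405420302; c=2·atan2(√a, √(1-a))=2.648945734; dist=6371·c=16876.433 ≈ 16876.4 km; running total=16876.4 km
Leg 1 bearing: y=sinΔλ·cosφ2=0.26026293, x=cosφ1·sinφ2-sinφ1·cosφ2·cosΔλ=-0.39491022; θ=atan2(y, x)=146.6134° ≈ 146.6°
Leg 2: φ1=-1.2588083, φ2=-0.0476056, Δφ=1.2112027, Δλ=3.7204660 rad; a=sin²(Δφ/2)+cosφ1·cosφ2·sin²(Δλ/2)=0.6056806273; c=2·atan2(√a, √(1-a))=1.783763796; dist=6371·c=11364.359 ≈ 11364.4 km; running total=28240.8 km
Leg 2 bearing: y=sinΔλ·cosφ2=-0.54646138, x=cosφ1·sinφ2-sinφ1·cosφ2·cosΔλ=-0.81037422; θ=atan2(y, x)=-146.0069° <0 so +360° → 213.9931° ≈ 214.0°
Leg 3: φ1=-0.0476056, φ2=-1.1480113, Δφ=-1.1004057, Δλ=-2.3428288 rad; a=sin²(Δφ/2)+cosφ1·cosφ2·sin²(Δλ/2)=0.6212509450; c=2·atan2(√a, √(1-a))=1.815740217; dist=6371·c=11568.081 ≈ 11568.1 km; running total=39808.9 km
Leg 3 bearing: y=sinΔλ·cosφ2=-0.29397898, x=cosφ1·sinφ2-sinφ1·cosφ2·cosΔλ=-0.92453729; θ=atan2(y, x)=-162.3607° <0 so +360° → 197.6393° ≈ 197.6°

Leg 1: dist=16876.4 km, bearing=146.6°
Leg 2: dist=11364.4 km, bearing=214.0°
Leg 3: dist=11568.1 km, bearing=197.6°
Total: 39808.9 km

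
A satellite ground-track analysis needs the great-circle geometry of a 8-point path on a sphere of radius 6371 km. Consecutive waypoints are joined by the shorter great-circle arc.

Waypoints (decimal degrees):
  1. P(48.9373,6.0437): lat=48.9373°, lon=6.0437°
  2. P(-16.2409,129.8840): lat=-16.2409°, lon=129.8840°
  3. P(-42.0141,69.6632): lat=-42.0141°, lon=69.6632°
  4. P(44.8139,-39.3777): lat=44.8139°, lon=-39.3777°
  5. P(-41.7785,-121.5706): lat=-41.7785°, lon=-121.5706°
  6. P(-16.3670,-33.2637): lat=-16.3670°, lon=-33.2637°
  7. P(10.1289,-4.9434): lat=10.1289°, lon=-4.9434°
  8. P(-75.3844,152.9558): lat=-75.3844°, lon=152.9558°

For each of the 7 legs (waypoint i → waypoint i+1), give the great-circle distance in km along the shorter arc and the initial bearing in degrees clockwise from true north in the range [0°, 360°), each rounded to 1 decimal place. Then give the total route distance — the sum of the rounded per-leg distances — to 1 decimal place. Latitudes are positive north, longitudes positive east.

Leg 1: φ1=0.8541170, φ2=-0.2834572, Δφ=-1.1375742, Δλ=2.1614210 rad; a=sin²(Δφ/2)+cosφ1·cosφ2·sin²(Δλ/2)=0.7810408659; c=2·atan2(√a, √(1-a))=2.167696941; dist=6371·c=13810.397 ≈ 13810.4 km; running total=13810.4 km
Leg 1 bearing: y=sinΔλ·cosφ2=0.79744758, x=cosφ1·sinφ2-sinφ1·cosφ2·cosΔλ=0.21941169; θ=atan2(y, x)=74.6162° ≈ 74.6°
Leg 2: φ1=-0.2834572, φ2=-0.7332844, Δφ=-0.4498272, Δλ=-1.0510512 rad; a=sin²(Δφ/2)+cosφ1·cosφ2·sin²(Δλ/2)=0.2292632734; c=2·atan2(√a, √(1-a))=0.998607591; dist=6371·c=6362.129 ≈ 6362.1 km; running total=20172.5 km
Leg 2 bearing: y=sinΔλ·cosφ2=-0.64486650, x=cosφ1·sinφ2-sinφ1·cosφ2·cosΔλ=-0.53940124; θ=atan2(y, x)=-129.9109° <0 so +360° → 230.0891° ≈ 230.1°
Leg 3: φ1=-0.7332844, φ2=0.7821501, Δφ=1.5154345, Δλ=-1.9031227 rad; a=sin²(Δφ/2)+cosφ1·cosφ2·sin²(Δλ/2)=0.8218446291; c=2·atan2(√a, √(1-a))=2.270105628; dist=6371·c=14462.843 ≈ 14462.8 km; running total=34635.3 km
Leg 3 bearing: y=sinΔλ·cosφ2=-0.67058562, x=cosφ1·sinφ2-sinφ1·cosφ2·cosΔλ=0.36875339; θ=atan2(y, x)=-61.1937° <0 so +360° → 298.8063° ≈ 298.8°
Leg 4: φ1=0.7821501, φ2=-0.7291724, Δφ=-1.5113225, Δλ=-1.4345367 rad; a=sin²(Δφ/2)+cosφ1·cosφ2·sin²(Δλ/2)=0.6988590987; c=2·atan2(√a, √(1-a))=1.979824871; dist=6371·c=12613.464 ≈ 12613.5 km; running total=47248.8 km
Leg 4 bearing: y=sinΔλ·cosφ2=-0.73881394, x=cosφ1·sinφ2-sinφ1·cosφ2·cosΔλ=-0.54403511; θ=atan2(y, x)=-126.3665° <0 so +360° → 233.6335° ≈ 233.6°
Leg 5: φ1=-0.7291724, φ2=-0.2856580, Δφ=0.4435143, Δλ=1.5412462 rad; a=sin²(Δφ/2)+cosφ1·cosφ2·sin²(Δλ/2)=0.3955585673; c=2·atan2(√a, √(1-a))=1.360363840; dist=6371·c=8666.878 ≈ 8666.9 km; running total=55915.7 km
Leg 5 bearing: y=sinΔλ·cosφ2=0.95905755, x=cosφ1·sinφ2-sinφ1·cosφ2·cosΔλ=-0.19125001; θ=atan2(y, x)=101.2777° ≈ 101.3°
Leg 6: φ1=-0.2856580, φ2=0.1767827, Δφ=0.4624407, Δλ=0.4942825 rad; a=sin²(Δφ/2)+cosφ1·cosφ2·sin²(Δλ/2)=0.1090421286; c=2·atan2(√a, √(1-a))=0.673063271; dist=6371·c=4288.086 ≈ 4288.1 km; running total=60203.8 km
Leg 6 bearing: y=sinΔλ·cosφ2=0.46700642, x=cosφ1·sinφ2-sinφ1·cosφ2·cosΔλ=0.41293193; θ=atan2(y, x)=48.5166° ≈ 48.5°
Leg 7: φ1=0.1767827, φ2=-1.3157060, Δφ=-1.4924886, Δλ=2.7558609 rad; a=sin²(Δφ/2)+cosφ1·cosφ2·sin²(Δλ/2)=0.7001604792; c=2·atan2(√a, √(1-a))=1.982663394; dist=6371·c=12631.548 ≈ 12631.5 km; running total=72835.3 km
Leg 7 bearing: y=sinΔλ·cosφ2=0.09493700, x=cosφ1·sinφ2-sinφ1·cosφ2·cosΔλ=-0.91144396; θ=atan2(y, x)=174.0535° ≈ 174.1°

Leg 1: dist=13810.4 km, bearing=74.6°
Leg 2: dist=6362.1 km, bearing=230.1°
Leg 3: dist=14462.8 km, bearing=298.8°
Leg 4: dist=12613.5 km, bearing=233.6°
Leg 5: dist=8666.9 km, bearing=101.3°
Leg 6: dist=4288.1 km, bearing=48.5°
Leg 7: dist=12631.5 km, bearing=174.1°
Total: 72835.3 km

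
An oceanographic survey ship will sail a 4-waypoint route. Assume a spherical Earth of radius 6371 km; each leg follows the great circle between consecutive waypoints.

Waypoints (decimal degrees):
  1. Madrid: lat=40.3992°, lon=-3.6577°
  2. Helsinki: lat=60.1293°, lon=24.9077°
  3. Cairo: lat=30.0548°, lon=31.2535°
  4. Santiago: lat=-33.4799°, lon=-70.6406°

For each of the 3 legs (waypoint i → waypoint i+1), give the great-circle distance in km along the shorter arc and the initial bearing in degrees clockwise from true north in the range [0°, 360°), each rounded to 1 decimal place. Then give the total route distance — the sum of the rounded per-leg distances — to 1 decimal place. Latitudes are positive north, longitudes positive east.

Leg 1: φ1=0.7050991, φ2=1.0494543, Δφ=0.3443552, Δλ=0.4985603 rad; a=sin²(Δφ/2)+cosφ1·cosφ2·sin²(Δλ/2)=0.0524381226; c=2·atan2(√a, √(1-a))=0.462087611; dist=6371·c=2943.960 ≈ 2944.0 km; running total=2944.0 km
Leg 1 bearing: y=sinΔλ·cosφ2=0.23814567, x=cosφ1·sinφ2-sinφ1·cosφ2·cosΔλ=0.37688208; θ=atan2(y, x)=32.2881° ≈ 32.3°
Leg 2: φ1=1.0494543, φ2=0.5245552, Δφ=-0.5248990, Δλ=0.1107551 rad; a=sin²(Δφ/2)+cosφ1·cosφ2·sin²(Δλ/2)=0.0686333645; c=2·atan2(√a, √(1-a))=0.530145965; dist=6371·c=3377.560 ≈ 3377.6 km; running total=6321.6 km
Leg 2 bearing: y=sinΔλ·cosφ2=0.09566786, x=cosφ1·sinφ2-sinφ1·cosφ2·cosΔλ=-0.49652690; θ=atan2(y, x)=169.0942° ≈ 169.1°
Leg 3: φ1=0.5245552, φ2=-0.5843345, Δφ=-1.1088897, Δλ=-1.7783875 rad; a=sin²(Δφ/2)+cosφ1·cosφ2·sin²(Δλ/2)=0.7125361153; c=2·atan2(√a, √(1-a))=2.009838010; dist=6371·c=12804.678 ≈ 12804.7 km; running total=19126.3 km
Leg 3 bearing: y=sinΔλ·cosφ2=-0.81617189, x=cosφ1·sinφ2-sinφ1·cosφ2·cosΔλ=-0.39137839; θ=atan2(y, x)=-115.6191° <0 so +360° → 244.3809° ≈ 244.4°

Leg 1: dist=2944.0 km, bearing=32.3°
Leg 2: dist=3377.6 km, bearing=169.1°
Leg 3: dist=12804.7 km, bearing=244.4°
Total: 19126.3 km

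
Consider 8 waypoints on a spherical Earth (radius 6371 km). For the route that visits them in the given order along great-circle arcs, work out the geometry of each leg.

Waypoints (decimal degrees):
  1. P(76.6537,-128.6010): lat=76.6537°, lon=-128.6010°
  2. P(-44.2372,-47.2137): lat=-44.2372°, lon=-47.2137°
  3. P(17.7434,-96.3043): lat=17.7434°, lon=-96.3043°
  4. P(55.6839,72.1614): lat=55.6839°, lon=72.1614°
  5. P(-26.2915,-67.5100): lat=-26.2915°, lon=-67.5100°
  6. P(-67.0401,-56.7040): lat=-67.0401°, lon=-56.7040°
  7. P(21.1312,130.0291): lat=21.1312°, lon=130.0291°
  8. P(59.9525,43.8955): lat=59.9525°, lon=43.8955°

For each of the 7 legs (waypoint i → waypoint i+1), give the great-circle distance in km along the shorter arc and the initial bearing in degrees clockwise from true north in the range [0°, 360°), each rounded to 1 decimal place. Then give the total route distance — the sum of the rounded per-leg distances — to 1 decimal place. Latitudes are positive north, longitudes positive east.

Leg 1: dist=14549.4 km, bearing=110.5°
Leg 2: dist=8501.1 km, bearing=312.2°
Leg 3: dist=11778.4 km, bearing=6.7°
Leg 4: dist=15421.7 km, bearing=298.5°
Leg 5: dist=4591.2 km, bearing=173.6°
Leg 6: dist=14888.0 km, bearing=188.7°
Leg 7: dist=7773.3 km, bearing=327.9°
Total: 77503.1 km

Leg 1: φ1=1.3378594, φ2=-0.7720848, Δφ=-2.1099442, Δλ=1.4204764 rad; a=sin²(Δφ/2)+cosφ1·cosφ2·sin²(Δλ/2)=0.8270111140; c=2·atan2(√a, √(1-a))=2.283685687; dist=6371·c=14549.362 ≈ 14549.4 km; running total=14549.4 km
Leg 1 bearing: y=sinΔλ·cosφ2=0.70837847, x=cosφ1·sinφ2-sinφ1·cosφ2·cosΔλ=-0.26543336; θ=atan2(y, x)=110.5413° ≈ 110.5°
Leg 2: φ1=-0.7720848, φ2=0.3096808, Δφ=1.0817655, Δλ=-0.8567926 rad; a=sin²(Δφ/2)+cosφ1·cosφ2·sin²(Δλ/2)=0.3828708347; c=2·atan2(√a, √(1-a))=1.334340726; dist=6371·c=8501.085 ≈ 8501.1 km; running total=23050.5 km
Leg 2 bearing: y=sinΔλ·cosφ2=-0.71979589, x=cosφ1·sinφ2-sinφ1·cosφ2·cosΔλ=0.65346531; θ=atan2(y, x)=-47.7653° <0 so +360° → 312.2347° ≈ 312.2°
Leg 3: φ1=0.3096808, φ2=0.9718674, Δφ=0.6621866, Δλ=2.9402811 rad; a=sin²(Δφ/2)+cosφ1·cosφ2·sin²(Δλ/2)=0.6371941482; c=2·atan2(√a, √(1-a))=1.848749853; dist=6371·c=11778.385 ≈ 11778.4 km; running total=34828.9 km
Leg 3 bearing: y=sinΔλ·cosφ2=0.11272600, x=cosφ1·sinφ2-sinφ1·cosφ2·cosΔλ=0.95498896; θ=atan2(y, x)=6.7320° ≈ 6.7°
Leg 4: φ1=0.9718674, φ2=-0.4588732, Δφ=-1.4307406, Δλ=-2.4377258 rad; a=sin²(Δφ/2)+cosφ1·cosφ2·sin²(Δλ/2)=0.8755795518; c=2·atan2(√a, √(1-a))=2.420612551; dist=6371·c=15421.723 ≈ 15421.7 km; running total=50250.6 km
Leg 4 bearing: y=sinΔλ·cosφ2=-0.58022201, x=cosφ1·sinφ2-sinφ1·cosφ2·cosΔλ=0.31480537; θ=atan2(y, x)=-61.5175° <0 so +360° → 298.4825° ≈ 298.5°
Leg 5: φ1=-0.4588732, φ2=-1.1700705, Δφ=-0.7111972, Δλ=0.1886003 rad; a=sin²(Δφ/2)+cosφ1·cosφ2·sin²(Δλ/2)=0.1243103330; c=2·atan2(√a, √(1-a))=0.720646418; dist=6371·c=4591.238 ≈ 4591.2 km; running total=54841.8 km
Leg 5 bearing: y=sinΔλ·cosφ2=0.07313510, x=cosφ1·sinφ2-sinφ1·cosφ2·cosΔλ=-0.65580512; θ=atan2(y, x)=173.6367° ≈ 173.6°
Leg 6: φ1=-1.1700705, φ2=0.3688090, Δφ=1.5388795, Δλ=3.2591074 rad; a=sin²(Δφ/2)+cosφ1·cosφ2·sin²(Δλ/2)=0.8466458758; c=2·atan2(√a, √(1-a))=2.336843112; dist=6371·c=14888.027 ≈ 14888.0 km; running total=69729.8 km
Leg 6 bearing: y=sinΔλ·cosφ2=-0.10936065, x=cosφ1·sinφ2-sinφ1·cosφ2·cosΔλ=-0.71231088; θ=atan2(y, x)=-171.2716° <0 so +360° → 188.7284° ≈ 188.7°
Leg 7: φ1=0.3688090, φ2=1.0463685, Δφ=0.6775595, Δλ=-1.5033149 rad; a=sin²(Δφ/2)+cosφ1·cosφ2·sin²(Δλ/2)=0.3282250404; c=2·atan2(√a, √(1-a))=1.220102040; dist=6371·c=7773.270 ≈ 7773.3 km; running total=77503.1 km
Leg 7 bearing: y=sinΔλ·cosφ2=-0.49957815, x=cosφ1·sinφ2-sinφ1·cosφ2·cosΔλ=0.79523275; θ=atan2(y, x)=-32.1377° <0 so +360° → 327.8623° ≈ 327.9°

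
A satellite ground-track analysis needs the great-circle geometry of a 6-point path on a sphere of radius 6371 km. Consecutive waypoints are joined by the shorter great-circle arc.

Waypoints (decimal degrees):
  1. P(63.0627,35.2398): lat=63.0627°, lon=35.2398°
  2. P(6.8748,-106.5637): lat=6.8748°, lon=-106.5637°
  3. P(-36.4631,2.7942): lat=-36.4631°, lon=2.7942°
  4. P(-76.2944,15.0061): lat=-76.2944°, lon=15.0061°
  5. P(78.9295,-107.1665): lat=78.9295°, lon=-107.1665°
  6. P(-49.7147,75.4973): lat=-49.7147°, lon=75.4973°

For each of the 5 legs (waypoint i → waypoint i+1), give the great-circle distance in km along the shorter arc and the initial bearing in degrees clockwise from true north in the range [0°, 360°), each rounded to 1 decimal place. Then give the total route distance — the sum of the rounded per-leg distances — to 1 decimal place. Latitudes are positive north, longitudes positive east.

Leg 1: φ1=1.1006518, φ2=0.1199879, Δφ=-0.9806639, Δλ=-2.4749380 rad; a=sin²(Δφ/2)+cosφ1·cosφ2·sin²(Δλ/2)=0.6233746954; c=2·atan2(√a, √(1-a))=1.820120815; dist=6371·c=11595.990 ≈ 11596.0 km; running total=11596.0 km
Leg 1 bearing: y=sinΔλ·cosφ2=-0.61391443, x=cosφ1·sinφ2-sinφ1·cosφ2·cosΔλ=0.74981585; θ=atan2(y, x)=-39.3090° <0 so +360° → 320.6910° ≈ 320.7°
Leg 2: φ1=0.1199879, φ2=-0.6364012, Δφ=-0.7563890, Δλ=1.9086554 rad; a=sin²(Δφ/2)+cosφ1·cosφ2·sin²(Δλ/2)=0.6679007313; c=2·atan2(√a, √(1-a))=1.913252298; dist=6371·c=12189.330 ≈ 12189.3 km; running total=23785.3 km
Leg 2 bearing: y=sinΔλ·cosφ2=0.75877326, x=cosφ1·sinφ2-sinφ1·cosφ2·cosΔλ=-0.55812231; θ=atan2(y, x)=126.3367° ≈ 126.3°
Leg 3: φ1=-0.6364012, φ2=-1.3315885, Δφ=-0.6951873, Δλ=0.2131379 rad; a=sin²(Δφ/2)+cosφ1·cosφ2·sin²(Δλ/2)=0.1181890336; c=2·atan2(√a, √(1-a))=0.701892041; dist=6371·c=4471.754 ≈ 4471.8 km; running total=28257.1 km
Leg 3 bearing: y=sinΔλ·cosφ2=0.05011794, x=cosφ1·sinφ2-sinφ1·cosφ2·cosΔλ=-0.64371557; θ=atan2(y, x)=175.5481° ≈ 175.5°
Leg 4: φ1=-1.3315885, φ2=1.3775797, Δφ=2.7091681, Δλ=-2.1323141 rad; a=sin²(Δφ/2)+cosφ1·cosφ2·sin²(Δλ/2)=0.9888361665; c=2·atan2(√a, √(1-a))=2.929879391; dist=6371·c=18666.262 ≈ 18666.3 km; running total=46923.4 km
Leg 4 bearing: y=sinΔλ·cosφ2=-0.16253213, x=cosφ1·sinφ2-sinφ1·cosφ2·cosΔλ=0.13319202; θ=atan2(y, x)=-50.6660° <0 so +360° → 309.3340° ≈ 309.3°
Leg 5: φ1=1.3775797, φ2=-0.8676852, Δφ=-2.2452649, Δλ=3.1880847 rad; a=sin²(Δφ/2)+cosφ1·cosφ2·sin²(Δλ/2)=0.9363309353; c=2·atan2(√a, √(1-a))=2.631423402; dist=6371·c=16764.798 ≈ 16764.8 km; running total=63688.2 km
Leg 5 bearing: y=sinΔλ·cosφ2=-0.03005068, x=cosφ1·sinφ2-sinφ1·cosφ2·cosΔλ=0.48739944; θ=atan2(y, x)=-3.5281° <0 so +360° → 356.4719° ≈ 356.5°

Leg 1: dist=11596.0 km, bearing=320.7°
Leg 2: dist=12189.3 km, bearing=126.3°
Leg 3: dist=4471.8 km, bearing=175.5°
Leg 4: dist=18666.3 km, bearing=309.3°
Leg 5: dist=16764.8 km, bearing=356.5°
Total: 63688.2 km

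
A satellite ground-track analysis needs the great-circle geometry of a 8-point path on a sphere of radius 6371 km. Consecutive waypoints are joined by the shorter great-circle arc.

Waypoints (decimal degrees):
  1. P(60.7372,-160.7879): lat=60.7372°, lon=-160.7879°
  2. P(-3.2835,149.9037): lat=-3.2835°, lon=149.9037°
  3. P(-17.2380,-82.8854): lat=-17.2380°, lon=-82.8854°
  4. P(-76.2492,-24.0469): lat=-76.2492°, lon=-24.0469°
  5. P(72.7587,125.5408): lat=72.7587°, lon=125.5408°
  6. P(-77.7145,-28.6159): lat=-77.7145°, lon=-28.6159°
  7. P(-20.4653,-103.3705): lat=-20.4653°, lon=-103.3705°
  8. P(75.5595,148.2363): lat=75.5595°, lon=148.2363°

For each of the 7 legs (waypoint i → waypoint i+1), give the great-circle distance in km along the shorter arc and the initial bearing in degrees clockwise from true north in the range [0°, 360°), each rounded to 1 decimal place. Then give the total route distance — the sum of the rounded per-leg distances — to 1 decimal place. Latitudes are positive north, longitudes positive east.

Leg 1: dist=8277.6 km, bearing=231.8°
Leg 2: dist=13791.8 km, bearing=113.4°
Leg 3: dist=7348.7 km, bearing=167.1°
Leg 4: dist=19045.9 km, bearing=98.1°
Leg 5: dist=19111.3 km, bearing=221.0°
Leg 6: dist=7427.0 km, bearing=280.4°
Leg 7: dist=12715.2 km, bearing=344.9°
Total: 87717.5 km

Leg 1: φ1=1.0600641, φ2=-0.0573079, Δφ=-1.1173720, Δλ=5.4225914 rad; a=sin²(Δφ/2)+cosφ1·cosφ2·sin²(Δλ/2)=0.3658942928; c=2·atan2(√a, √(1-a))=1.299260388; dist=6371·c=8277.588 ≈ 8277.6 km; running total=8277.6 km
Leg 1 bearing: y=sinΔλ·cosφ2=-0.75698518, x=cosφ1·sinφ2-sinφ1·cosφ2·cosΔλ=-0.59584903; θ=atan2(y, x)=-128.2075° <0 so +360° → 231.7925° ≈ 231.8°
Leg 2: φ1=-0.0573079, φ2=-0.3008599, Δφ=-0.2435520, Δλ=-4.0629363 rad; a=sin²(Δφ/2)+cosφ1·cosφ2·sin²(Δλ/2)=0.7798324296; c=2·atan2(√a, √(1-a))=2.164777663; dist=6371·c=13791.798 ≈ 13791.8 km; running total=22069.4 km
Leg 2 bearing: y=sinΔλ·cosφ2=0.76064155, x=cosφ1·sinφ2-sinφ1·cosφ2·cosΔλ=-0.32893721; θ=atan2(y, x)=113.3859° ≈ 113.4°
Leg 3: φ1=-0.3008599, φ2=-1.3307996, Δφ=-1.0299397, Δλ=1.0269256 rad; a=sin²(Δφ/2)+cosφ1·cosφ2·sin²(Δλ/2)=0.2973393524; c=2·atan2(√a, √(1-a))=1.153466064; dist=6371·c=7348.732 ≈ 7348.7 km; running total=29418.1 km
Leg 3 bearing: y=sinΔλ·cosφ2=0.20340231, x=cosφ1·sinφ2-sinφ1·cosφ2·cosΔλ=-0.89125874; θ=atan2(y, x)=167.1442° ≈ 167.1°
Leg 4: φ1=-1.3307996, φ2=1.2698789, Δφ=2.6006785, Δλ=2.6107979 rad; a=sin²(Δφ/2)+cosφ1·cosφ2·sin²(Δλ/2)=0.9942254431; c=2·atan2(√a, √(1-a))=2.989464991; dist=6371·c=19045.881 ≈ 19045.9 km; running total=48464.0 km
Leg 4 bearing: y=sinΔλ·cosφ2=0.15004154, x=cosφ1·sinφ2-sinφ1·cosφ2·cosΔλ=-0.02126924; θ=atan2(y, x)=98.0682° ≈ 98.1°
Leg 5: φ1=1.2698789, φ2=-1.3563739, Δφ=-2.6262528, Δλ=-2.6905420 rad; a=sin²(Δφ/2)+cosφ1·cosφ2·sin²(Δλ/2)=0.9949770812; c=2·atan2(√a, √(1-a))=2.999728616; dist=6371·c=19111.271 ≈ 19111.3 km; running total=67575.3 km
Leg 5 bearing: y=sinΔλ·cosφ2=-0.09275458, x=cosφ1·sinφ2-sinφ1·cosφ2·cosΔλ=-0.10671150; θ=atan2(y, x)=-139.0025° <0 so +360° → 220.9975° ≈ 221.0°
Leg 6: φ1=-1.3563739, φ2=-0.3571869, Δφ=0.9991870, Δλ=-1.3047139 rad; a=sin²(Δφ/2)+cosφ1·cosφ2·sin²(Δλ/2)=0.3029731273; c=2·atan2(√a, √(1-a))=1.165758262; dist=6371·c=7427.046 ≈ 7427.0 km; running total=75002.3 km
Leg 6 bearing: y=sinΔλ·cosφ2=-0.90391370, x=cosφ1·sinφ2-sinφ1·cosφ2·cosΔλ=0.16631798; θ=atan2(y, x)=-79.5743° <0 so +360° → 280.4257° ≈ 280.4°
Leg 7: φ1=-0.3571869, φ2=1.3187621, Δφ=1.6759489, Δλ=4.3913671 rad; a=sin²(Δφ/2)+cosφ1·cosφ2·sin²(Δλ/2)=0.7061571278; c=2·atan2(√a, √(1-a))=1.995789163; dist=6371·c=12715.173 ≈ 12715.2 km; running total=87717.5 km
Leg 7 bearing: y=sinΔλ·cosφ2=-0.23663480, x=cosφ1·sinφ2-sinφ1·cosφ2·cosΔλ=0.87977322; θ=atan2(y, x)=-15.0547° <0 so +360° → 344.9453° ≈ 344.9°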